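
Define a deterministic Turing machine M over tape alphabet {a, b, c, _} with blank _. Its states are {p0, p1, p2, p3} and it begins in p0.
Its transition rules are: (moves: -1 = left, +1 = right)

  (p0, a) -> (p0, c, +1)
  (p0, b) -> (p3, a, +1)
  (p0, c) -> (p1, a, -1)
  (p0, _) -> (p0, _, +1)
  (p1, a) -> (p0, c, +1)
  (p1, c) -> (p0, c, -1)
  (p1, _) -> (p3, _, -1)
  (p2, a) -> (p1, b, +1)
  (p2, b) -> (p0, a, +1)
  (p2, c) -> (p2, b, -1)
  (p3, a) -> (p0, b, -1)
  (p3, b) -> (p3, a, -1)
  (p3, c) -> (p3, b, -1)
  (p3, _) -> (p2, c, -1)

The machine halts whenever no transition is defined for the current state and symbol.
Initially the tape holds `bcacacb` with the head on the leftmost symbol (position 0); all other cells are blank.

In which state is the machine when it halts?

state=p0 head=0 tape=___[b]cacacb   (p0,b)→(p3,a,+1)
state=p3 head=1 tape=___a[c]acacb   (p3,c)→(p3,b,-1)
state=p3 head=0 tape=___[a]bacacb   (p3,a)→(p0,b,-1)
state=p0 head=-1 tape=__[_]bbacacb   (p0,_)→(p0,_,+1)
state=p0 head=0 tape=___[b]bacacb   (p0,b)→(p3,a,+1)
state=p3 head=1 tape=___a[b]acacb   (p3,b)→(p3,a,-1)
state=p3 head=0 tape=___[a]aacacb   (p3,a)→(p0,b,-1)
state=p0 head=-1 tape=__[_]baacacb   (p0,_)→(p0,_,+1)
state=p0 head=0 tape=___[b]aacacb   (p0,b)→(p3,a,+1)
state=p3 head=1 tape=___a[a]acacb   (p3,a)→(p0,b,-1)
state=p0 head=0 tape=___[a]bacacb   (p0,a)→(p0,c,+1)
state=p0 head=1 tape=___c[b]acacb   (p0,b)→(p3,a,+1)
state=p3 head=2 tape=___ca[a]cacb   (p3,a)→(p0,b,-1)
state=p0 head=1 tape=___c[a]bcacb   (p0,a)→(p0,c,+1)
state=p0 head=2 tape=___cc[b]cacb   (p0,b)→(p3,a,+1)
state=p3 head=3 tape=___cca[c]acb   (p3,c)→(p3,b,-1)
state=p3 head=2 tape=___cc[a]bacb   (p3,a)→(p0,b,-1)
state=p0 head=1 tape=___c[c]bbacb   (p0,c)→(p1,a,-1)
state=p1 head=0 tape=___[c]abbacb   (p1,c)→(p0,c,-1)
state=p0 head=-1 tape=__[_]cabbacb   (p0,_)→(p0,_,+1)
state=p0 head=0 tape=___[c]abbacb   (p0,c)→(p1,a,-1)
state=p1 head=-1 tape=__[_]aabbacb   (p1,_)→(p3,_,-1)
state=p3 head=-2 tape=_[_]_aabbacb   (p3,_)→(p2,c,-1)
state=p2 head=-3 tape=[_]c_aabbacb
No transition is defined for (p2, _); M halts in state p2.

p2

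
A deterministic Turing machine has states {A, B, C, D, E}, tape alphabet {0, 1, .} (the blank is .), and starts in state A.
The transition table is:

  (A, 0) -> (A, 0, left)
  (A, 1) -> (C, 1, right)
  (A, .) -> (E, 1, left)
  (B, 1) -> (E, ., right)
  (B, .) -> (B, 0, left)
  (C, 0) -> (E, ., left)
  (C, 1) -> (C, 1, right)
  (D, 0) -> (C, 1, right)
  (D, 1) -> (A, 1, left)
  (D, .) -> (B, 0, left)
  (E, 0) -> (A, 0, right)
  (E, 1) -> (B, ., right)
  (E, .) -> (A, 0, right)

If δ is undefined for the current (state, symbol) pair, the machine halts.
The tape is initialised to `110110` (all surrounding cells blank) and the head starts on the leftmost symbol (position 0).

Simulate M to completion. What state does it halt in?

state=A head=0 tape=.[1]10110   (A,1)→(C,1,right)
state=C head=1 tape=.1[1]0110   (C,1)→(C,1,right)
state=C head=2 tape=.11[0]110   (C,0)→(E,.,left)
state=E head=1 tape=.1[1].110   (E,1)→(B,.,right)
state=B head=2 tape=.1.[.]110   (B,.)→(B,0,left)
state=B head=1 tape=.1[.]0110   (B,.)→(B,0,left)
state=B head=0 tape=.[1]00110   (B,1)→(E,.,right)
state=E head=1 tape=..[0]0110   (E,0)→(A,0,right)
state=A head=2 tape=..0[0]110   (A,0)→(A,0,left)
state=A head=1 tape=..[0]0110   (A,0)→(A,0,left)
state=A head=0 tape=.[.]00110   (A,.)→(E,1,left)
state=E head=-1 tape=[.]100110   (E,.)→(A,0,right)
state=A head=0 tape=0[1]00110   (A,1)→(C,1,right)
state=C head=1 tape=01[0]0110   (C,0)→(E,.,left)
state=E head=0 tape=0[1].0110   (E,1)→(B,.,right)
state=B head=1 tape=0.[.]0110   (B,.)→(B,0,left)
state=B head=0 tape=0[.]00110   (B,.)→(B,0,left)
state=B head=-1 tape=[0]000110
No transition is defined for (B, 0); M halts in state B.

B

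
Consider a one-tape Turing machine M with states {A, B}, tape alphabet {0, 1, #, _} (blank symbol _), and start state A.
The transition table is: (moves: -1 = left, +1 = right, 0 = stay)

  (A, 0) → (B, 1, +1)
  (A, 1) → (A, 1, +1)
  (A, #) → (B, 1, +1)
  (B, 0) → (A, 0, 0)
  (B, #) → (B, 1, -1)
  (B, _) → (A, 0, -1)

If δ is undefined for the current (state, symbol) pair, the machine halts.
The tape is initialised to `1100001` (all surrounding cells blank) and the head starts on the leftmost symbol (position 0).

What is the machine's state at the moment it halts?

B

A | [1]100001   read 1 → write 1, move +1, go to A
A | 1[1]00001   read 1 → write 1, move +1, go to A
A | 11[0]0001   read 0 → write 1, move +1, go to B
B | 111[0]001   read 0 → write 0, move 0, go to A
A | 111[0]001   read 0 → write 1, move +1, go to B
B | 1111[0]01   read 0 → write 0, move 0, go to A
A | 1111[0]01   read 0 → write 1, move +1, go to B
B | 11111[0]1   read 0 → write 0, move 0, go to A
A | 11111[0]1   read 0 → write 1, move +1, go to B
B | 111111[1]
No transition is defined for (B, 1); M halts in state B.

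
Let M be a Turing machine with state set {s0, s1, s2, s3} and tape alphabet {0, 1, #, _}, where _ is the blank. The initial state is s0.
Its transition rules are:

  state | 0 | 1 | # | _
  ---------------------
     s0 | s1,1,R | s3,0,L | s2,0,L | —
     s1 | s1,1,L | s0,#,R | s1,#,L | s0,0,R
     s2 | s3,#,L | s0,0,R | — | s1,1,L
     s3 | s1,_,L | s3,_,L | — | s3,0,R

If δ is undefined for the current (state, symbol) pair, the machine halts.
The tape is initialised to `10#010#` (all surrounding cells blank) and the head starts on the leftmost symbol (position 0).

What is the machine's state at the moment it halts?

s0 | ___[1]0#010#   read 1 → write 0, move L, go to s3
s3 | __[_]00#010#   read _ → write 0, move R, go to s3
s3 | __0[0]0#010#   read 0 → write _, move L, go to s1
s1 | __[0]_0#010#   read 0 → write 1, move L, go to s1
s1 | _[_]1_0#010#   read _ → write 0, move R, go to s0
s0 | _0[1]_0#010#   read 1 → write 0, move L, go to s3
s3 | _[0]0_0#010#   read 0 → write _, move L, go to s1
s1 | [_]_0_0#010#   read _ → write 0, move R, go to s0
s0 | 0[_]0_0#010#
No transition is defined for (s0, _); M halts in state s0.

s0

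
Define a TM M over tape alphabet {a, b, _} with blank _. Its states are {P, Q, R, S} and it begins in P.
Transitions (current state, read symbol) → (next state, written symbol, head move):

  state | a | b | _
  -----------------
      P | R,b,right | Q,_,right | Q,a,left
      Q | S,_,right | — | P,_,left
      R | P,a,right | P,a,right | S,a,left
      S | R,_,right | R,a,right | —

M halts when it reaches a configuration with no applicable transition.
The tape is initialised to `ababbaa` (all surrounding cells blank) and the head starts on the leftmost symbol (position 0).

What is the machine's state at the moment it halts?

P | [a]babbaa_   read a → write b, move right, go to R
R | b[b]abbaa_   read b → write a, move right, go to P
P | ba[a]bbaa_   read a → write b, move right, go to R
R | bab[b]baa_   read b → write a, move right, go to P
P | baba[b]aa_   read b → write _, move right, go to Q
Q | baba_[a]a_   read a → write _, move right, go to S
S | baba__[a]_   read a → write _, move right, go to R
R | baba___[_]   read _ → write a, move left, go to S
S | baba__[_]a
No transition is defined for (S, _); M halts in state S.

S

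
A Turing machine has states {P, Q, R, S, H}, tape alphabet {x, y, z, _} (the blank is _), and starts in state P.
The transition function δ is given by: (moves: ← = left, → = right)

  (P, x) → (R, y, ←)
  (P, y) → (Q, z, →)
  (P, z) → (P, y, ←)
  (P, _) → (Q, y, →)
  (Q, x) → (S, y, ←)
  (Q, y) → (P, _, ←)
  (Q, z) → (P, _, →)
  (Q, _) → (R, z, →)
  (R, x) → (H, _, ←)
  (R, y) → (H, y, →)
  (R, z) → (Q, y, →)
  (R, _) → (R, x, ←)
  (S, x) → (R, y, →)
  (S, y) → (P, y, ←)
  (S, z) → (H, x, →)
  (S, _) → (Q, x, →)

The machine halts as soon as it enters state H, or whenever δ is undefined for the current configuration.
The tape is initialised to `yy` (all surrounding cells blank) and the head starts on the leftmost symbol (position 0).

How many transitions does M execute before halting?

state=P head=0 tape=__[y]y   (P,y)→(Q,z,→)
state=Q head=1 tape=__z[y]   (Q,y)→(P,_,←)
state=P head=0 tape=__[z]_   (P,z)→(P,y,←)
state=P head=-1 tape=_[_]y_   (P,_)→(Q,y,→)
state=Q head=0 tape=_y[y]_   (Q,y)→(P,_,←)
state=P head=-1 tape=_[y]__   (P,y)→(Q,z,→)
state=Q head=0 tape=_z[_]_   (Q,_)→(R,z,→)
state=R head=1 tape=_zz[_]   (R,_)→(R,x,←)
state=R head=0 tape=_z[z]x   (R,z)→(Q,y,→)
state=Q head=1 tape=_zy[x]   (Q,x)→(S,y,←)
state=S head=0 tape=_z[y]y   (S,y)→(P,y,←)
state=P head=-1 tape=_[z]yy   (P,z)→(P,y,←)
state=P head=-2 tape=[_]yyy   (P,_)→(Q,y,→)
state=Q head=-1 tape=y[y]yy   (Q,y)→(P,_,←)
state=P head=-2 tape=[y]_yy   (P,y)→(Q,z,→)
state=Q head=-1 tape=z[_]yy   (Q,_)→(R,z,→)
state=R head=0 tape=zz[y]y   (R,y)→(H,y,→)
state=H head=1 tape=zzy[y]
M halts after 17 transitions.

17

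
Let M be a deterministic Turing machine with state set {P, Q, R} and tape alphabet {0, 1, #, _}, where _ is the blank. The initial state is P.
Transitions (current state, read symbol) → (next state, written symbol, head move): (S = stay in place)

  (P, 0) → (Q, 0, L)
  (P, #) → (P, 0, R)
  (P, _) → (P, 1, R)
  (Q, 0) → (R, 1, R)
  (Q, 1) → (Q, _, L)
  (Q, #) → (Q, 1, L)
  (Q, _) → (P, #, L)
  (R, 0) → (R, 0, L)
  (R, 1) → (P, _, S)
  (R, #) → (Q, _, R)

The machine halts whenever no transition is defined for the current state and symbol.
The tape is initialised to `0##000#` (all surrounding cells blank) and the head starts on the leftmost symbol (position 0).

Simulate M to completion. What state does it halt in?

P | ____[0]##000#   read 0 → write 0, move L, go to Q
Q | ___[_]0##000#   read _ → write #, move L, go to P
P | __[_]#0##000#   read _ → write 1, move R, go to P
P | __1[#]0##000#   read # → write 0, move R, go to P
P | __10[0]##000#   read 0 → write 0, move L, go to Q
Q | __1[0]0##000#   read 0 → write 1, move R, go to R
R | __11[0]##000#   read 0 → write 0, move L, go to R
R | __1[1]0##000#   read 1 → write _, move S, go to P
P | __1[_]0##000#   read _ → write 1, move R, go to P
P | __11[0]##000#   read 0 → write 0, move L, go to Q
Q | __1[1]0##000#   read 1 → write _, move L, go to Q
Q | __[1]_0##000#   read 1 → write _, move L, go to Q
Q | _[_]__0##000#   read _ → write #, move L, go to P
P | [_]#__0##000#   read _ → write 1, move R, go to P
P | 1[#]__0##000#   read # → write 0, move R, go to P
P | 10[_]_0##000#   read _ → write 1, move R, go to P
P | 101[_]0##000#   read _ → write 1, move R, go to P
P | 1011[0]##000#   read 0 → write 0, move L, go to Q
Q | 101[1]0##000#   read 1 → write _, move L, go to Q
Q | 10[1]_0##000#   read 1 → write _, move L, go to Q
Q | 1[0]__0##000#   read 0 → write 1, move R, go to R
R | 11[_]_0##000#
No transition is defined for (R, _); M halts in state R.

R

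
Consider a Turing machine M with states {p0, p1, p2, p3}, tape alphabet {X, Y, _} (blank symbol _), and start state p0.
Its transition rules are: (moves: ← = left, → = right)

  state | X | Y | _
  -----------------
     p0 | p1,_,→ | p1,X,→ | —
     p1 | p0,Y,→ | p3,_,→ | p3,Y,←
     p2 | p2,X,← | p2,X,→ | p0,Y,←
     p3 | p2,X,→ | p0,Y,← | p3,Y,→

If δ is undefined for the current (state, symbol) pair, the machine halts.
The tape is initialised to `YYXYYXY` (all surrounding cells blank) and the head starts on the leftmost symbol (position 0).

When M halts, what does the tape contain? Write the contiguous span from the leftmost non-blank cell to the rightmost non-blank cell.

YXXXXY

state=p0 head=0 tape=[Y]YXYYXY   (p0,Y)→(p1,X,→)
state=p1 head=1 tape=X[Y]XYYXY   (p1,Y)→(p3,_,→)
state=p3 head=2 tape=X_[X]YYXY   (p3,X)→(p2,X,→)
state=p2 head=3 tape=X_X[Y]YXY   (p2,Y)→(p2,X,→)
state=p2 head=4 tape=X_XX[Y]XY   (p2,Y)→(p2,X,→)
state=p2 head=5 tape=X_XXX[X]Y   (p2,X)→(p2,X,←)
state=p2 head=4 tape=X_XX[X]XY   (p2,X)→(p2,X,←)
state=p2 head=3 tape=X_X[X]XXY   (p2,X)→(p2,X,←)
state=p2 head=2 tape=X_[X]XXXY   (p2,X)→(p2,X,←)
state=p2 head=1 tape=X[_]XXXXY   (p2,_)→(p0,Y,←)
state=p0 head=0 tape=[X]YXXXXY   (p0,X)→(p1,_,→)
state=p1 head=1 tape=_[Y]XXXXY   (p1,Y)→(p3,_,→)
state=p3 head=2 tape=__[X]XXXY   (p3,X)→(p2,X,→)
state=p2 head=3 tape=__X[X]XXY   (p2,X)→(p2,X,←)
state=p2 head=2 tape=__[X]XXXY   (p2,X)→(p2,X,←)
state=p2 head=1 tape=_[_]XXXXY   (p2,_)→(p0,Y,←)
state=p0 head=0 tape=[_]YXXXXY
The non-blank tape span at halt is YXXXXY.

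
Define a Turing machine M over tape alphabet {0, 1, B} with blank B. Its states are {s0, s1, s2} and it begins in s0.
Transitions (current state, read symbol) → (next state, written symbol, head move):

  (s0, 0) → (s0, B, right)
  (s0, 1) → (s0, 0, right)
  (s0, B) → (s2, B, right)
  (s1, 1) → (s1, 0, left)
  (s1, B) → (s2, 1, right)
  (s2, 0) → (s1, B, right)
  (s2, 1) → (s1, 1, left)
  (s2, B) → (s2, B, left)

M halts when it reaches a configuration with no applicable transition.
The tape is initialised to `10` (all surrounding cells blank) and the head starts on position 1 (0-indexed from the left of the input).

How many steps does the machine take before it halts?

24

s0 | BBB1[0]BB   read 0 → write B, move right, go to s0
s0 | BBB1B[B]B   read B → write B, move right, go to s2
s2 | BBB1BB[B]   read B → write B, move left, go to s2
s2 | BBB1B[B]B   read B → write B, move left, go to s2
s2 | BBB1[B]BB   read B → write B, move left, go to s2
s2 | BBB[1]BBB   read 1 → write 1, move left, go to s1
s1 | BB[B]1BBB   read B → write 1, move right, go to s2
s2 | BB1[1]BBB   read 1 → write 1, move left, go to s1
s1 | BB[1]1BBB   read 1 → write 0, move left, go to s1
s1 | B[B]01BBB   read B → write 1, move right, go to s2
s2 | B1[0]1BBB   read 0 → write B, move right, go to s1
s1 | B1B[1]BBB   read 1 → write 0, move left, go to s1
s1 | B1[B]0BBB   read B → write 1, move right, go to s2
s2 | B11[0]BBB   read 0 → write B, move right, go to s1
s1 | B11B[B]BB   read B → write 1, move right, go to s2
s2 | B11B1[B]B   read B → write B, move left, go to s2
s2 | B11B[1]BB   read 1 → write 1, move left, go to s1
s1 | B11[B]1BB   read B → write 1, move right, go to s2
s2 | B111[1]BB   read 1 → write 1, move left, go to s1
s1 | B11[1]1BB   read 1 → write 0, move left, go to s1
s1 | B1[1]01BB   read 1 → write 0, move left, go to s1
s1 | B[1]001BB   read 1 → write 0, move left, go to s1
s1 | [B]0001BB   read B → write 1, move right, go to s2
s2 | 1[0]001BB   read 0 → write B, move right, go to s1
s1 | 1B[0]01BB
M halts after 24 transitions.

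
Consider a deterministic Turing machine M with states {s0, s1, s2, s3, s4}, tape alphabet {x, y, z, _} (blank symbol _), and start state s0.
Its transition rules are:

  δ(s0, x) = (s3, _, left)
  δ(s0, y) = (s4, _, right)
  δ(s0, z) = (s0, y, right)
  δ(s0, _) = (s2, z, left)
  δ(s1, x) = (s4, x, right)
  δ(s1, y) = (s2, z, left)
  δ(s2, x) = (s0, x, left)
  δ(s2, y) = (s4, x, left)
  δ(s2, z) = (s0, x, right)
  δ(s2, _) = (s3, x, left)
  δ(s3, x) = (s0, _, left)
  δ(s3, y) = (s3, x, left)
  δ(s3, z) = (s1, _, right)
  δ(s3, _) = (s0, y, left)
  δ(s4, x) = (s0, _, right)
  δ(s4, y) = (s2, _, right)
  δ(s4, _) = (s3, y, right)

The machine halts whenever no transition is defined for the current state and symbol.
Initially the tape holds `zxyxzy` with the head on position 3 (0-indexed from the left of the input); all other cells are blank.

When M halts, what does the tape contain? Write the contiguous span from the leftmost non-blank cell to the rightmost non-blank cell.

y__xxz

state=s0 head=3 tape=_zxy[x]zy   (s0,x)→(s3,_,left)
state=s3 head=2 tape=_zx[y]_zy   (s3,y)→(s3,x,left)
state=s3 head=1 tape=_z[x]x_zy   (s3,x)→(s0,_,left)
state=s0 head=0 tape=_[z]_x_zy   (s0,z)→(s0,y,right)
state=s0 head=1 tape=_y[_]x_zy   (s0,_)→(s2,z,left)
state=s2 head=0 tape=_[y]zx_zy   (s2,y)→(s4,x,left)
state=s4 head=-1 tape=[_]xzx_zy   (s4,_)→(s3,y,right)
state=s3 head=0 tape=y[x]zx_zy   (s3,x)→(s0,_,left)
state=s0 head=-1 tape=[y]_zx_zy   (s0,y)→(s4,_,right)
state=s4 head=0 tape=_[_]zx_zy   (s4,_)→(s3,y,right)
state=s3 head=1 tape=_y[z]x_zy   (s3,z)→(s1,_,right)
state=s1 head=2 tape=_y_[x]_zy   (s1,x)→(s4,x,right)
state=s4 head=3 tape=_y_x[_]zy   (s4,_)→(s3,y,right)
state=s3 head=4 tape=_y_xy[z]y   (s3,z)→(s1,_,right)
state=s1 head=5 tape=_y_xy_[y]   (s1,y)→(s2,z,left)
state=s2 head=4 tape=_y_xy[_]z   (s2,_)→(s3,x,left)
state=s3 head=3 tape=_y_x[y]xz   (s3,y)→(s3,x,left)
state=s3 head=2 tape=_y_[x]xxz   (s3,x)→(s0,_,left)
state=s0 head=1 tape=_y[_]_xxz   (s0,_)→(s2,z,left)
state=s2 head=0 tape=_[y]z_xxz   (s2,y)→(s4,x,left)
state=s4 head=-1 tape=[_]xz_xxz   (s4,_)→(s3,y,right)
state=s3 head=0 tape=y[x]z_xxz   (s3,x)→(s0,_,left)
state=s0 head=-1 tape=[y]_z_xxz   (s0,y)→(s4,_,right)
state=s4 head=0 tape=_[_]z_xxz   (s4,_)→(s3,y,right)
state=s3 head=1 tape=_y[z]_xxz   (s3,z)→(s1,_,right)
state=s1 head=2 tape=_y_[_]xxz
The non-blank tape span at halt is y__xxz.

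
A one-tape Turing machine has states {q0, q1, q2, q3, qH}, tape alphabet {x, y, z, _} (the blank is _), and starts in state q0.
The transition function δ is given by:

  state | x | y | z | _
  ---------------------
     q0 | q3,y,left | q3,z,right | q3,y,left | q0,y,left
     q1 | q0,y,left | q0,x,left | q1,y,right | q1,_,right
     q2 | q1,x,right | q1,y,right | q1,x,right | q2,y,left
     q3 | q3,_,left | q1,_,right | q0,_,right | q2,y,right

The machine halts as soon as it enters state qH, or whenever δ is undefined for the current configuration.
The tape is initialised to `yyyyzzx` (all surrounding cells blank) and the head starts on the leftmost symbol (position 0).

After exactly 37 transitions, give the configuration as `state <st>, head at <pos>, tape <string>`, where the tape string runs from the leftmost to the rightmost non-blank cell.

state q0, head at -1, tape y__xxxyzzx

state=q0 head=0 tape=___[y]yyyzzx   (q0,y)→(q3,z,right)
state=q3 head=1 tape=___z[y]yyzzx   (q3,y)→(q1,_,right)
state=q1 head=2 tape=___z_[y]yzzx   (q1,y)→(q0,x,left)
state=q0 head=1 tape=___z[_]xyzzx   (q0,_)→(q0,y,left)
state=q0 head=0 tape=___[z]yxyzzx   (q0,z)→(q3,y,left)
state=q3 head=-1 tape=__[_]yyxyzzx   (q3,_)→(q2,y,right)
state=q2 head=0 tape=__y[y]yxyzzx   (q2,y)→(q1,y,right)
state=q1 head=1 tape=__yy[y]xyzzx   (q1,y)→(q0,x,left)
state=q0 head=0 tape=__y[y]xxyzzx   (q0,y)→(q3,z,right)
state=q3 head=1 tape=__yz[x]xyzzx   (q3,x)→(q3,_,left)
state=q3 head=0 tape=__y[z]_xyzzx   (q3,z)→(q0,_,right)
state=q0 head=1 tape=__y_[_]xyzzx   (q0,_)→(q0,y,left)
state=q0 head=0 tape=__y[_]yxyzzx   (q0,_)→(q0,y,left)
state=q0 head=-1 tape=__[y]yyxyzzx   (q0,y)→(q3,z,right)
state=q3 head=0 tape=__z[y]yxyzzx   (q3,y)→(q1,_,right)
state=q1 head=1 tape=__z_[y]xyzzx   (q1,y)→(q0,x,left)
state=q0 head=0 tape=__z[_]xxyzzx   (q0,_)→(q0,y,left)
state=q0 head=-1 tape=__[z]yxxyzzx   (q0,z)→(q3,y,left)
state=q3 head=-2 tape=_[_]yyxxyzzx   (q3,_)→(q2,y,right)
state=q2 head=-1 tape=_y[y]yxxyzzx   (q2,y)→(q1,y,right)
state=q1 head=0 tape=_yy[y]xxyzzx   (q1,y)→(q0,x,left)
state=q0 head=-1 tape=_y[y]xxxyzzx   (q0,y)→(q3,z,right)
state=q3 head=0 tape=_yz[x]xxyzzx   (q3,x)→(q3,_,left)
state=q3 head=-1 tape=_y[z]_xxyzzx   (q3,z)→(q0,_,right)
state=q0 head=0 tape=_y_[_]xxyzzx   (q0,_)→(q0,y,left)
state=q0 head=-1 tape=_y[_]yxxyzzx   (q0,_)→(q0,y,left)
state=q0 head=-2 tape=_[y]yyxxyzzx   (q0,y)→(q3,z,right)
state=q3 head=-1 tape=_z[y]yxxyzzx   (q3,y)→(q1,_,right)
state=q1 head=0 tape=_z_[y]xxyzzx   (q1,y)→(q0,x,left)
state=q0 head=-1 tape=_z[_]xxxyzzx   (q0,_)→(q0,y,left)
state=q0 head=-2 tape=_[z]yxxxyzzx   (q0,z)→(q3,y,left)
state=q3 head=-3 tape=[_]yyxxxyzzx   (q3,_)→(q2,y,right)
state=q2 head=-2 tape=y[y]yxxxyzzx   (q2,y)→(q1,y,right)
state=q1 head=-1 tape=yy[y]xxxyzzx   (q1,y)→(q0,x,left)
state=q0 head=-2 tape=y[y]xxxxyzzx   (q0,y)→(q3,z,right)
state=q3 head=-1 tape=yz[x]xxxyzzx   (q3,x)→(q3,_,left)
state=q3 head=-2 tape=y[z]_xxxyzzx   (q3,z)→(q0,_,right)
state=q0 head=-1 tape=y_[_]xxxyzzx
After 37 steps: state q0, head at -1, tape y__xxxyzzx.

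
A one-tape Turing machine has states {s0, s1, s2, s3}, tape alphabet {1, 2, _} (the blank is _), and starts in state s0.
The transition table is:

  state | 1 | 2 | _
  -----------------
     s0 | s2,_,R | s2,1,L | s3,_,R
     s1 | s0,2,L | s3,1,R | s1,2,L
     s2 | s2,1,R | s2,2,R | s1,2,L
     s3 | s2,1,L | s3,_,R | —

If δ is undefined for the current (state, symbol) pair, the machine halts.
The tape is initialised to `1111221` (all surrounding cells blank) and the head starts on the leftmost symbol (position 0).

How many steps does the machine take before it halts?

state=s0 head=0 tape=[1]111221___   (s0,1)→(s2,_,R)
state=s2 head=1 tape=_[1]11221___   (s2,1)→(s2,1,R)
state=s2 head=2 tape=_1[1]1221___   (s2,1)→(s2,1,R)
state=s2 head=3 tape=_11[1]221___   (s2,1)→(s2,1,R)
state=s2 head=4 tape=_111[2]21___   (s2,2)→(s2,2,R)
state=s2 head=5 tape=_1112[2]1___   (s2,2)→(s2,2,R)
state=s2 head=6 tape=_11122[1]___   (s2,1)→(s2,1,R)
state=s2 head=7 tape=_111221[_]__   (s2,_)→(s1,2,L)
state=s1 head=6 tape=_11122[1]2__   (s1,1)→(s0,2,L)
state=s0 head=5 tape=_1112[2]22__   (s0,2)→(s2,1,L)
state=s2 head=4 tape=_111[2]122__   (s2,2)→(s2,2,R)
state=s2 head=5 tape=_1112[1]22__   (s2,1)→(s2,1,R)
state=s2 head=6 tape=_11121[2]2__   (s2,2)→(s2,2,R)
state=s2 head=7 tape=_111212[2]__   (s2,2)→(s2,2,R)
state=s2 head=8 tape=_1112122[_]_   (s2,_)→(s1,2,L)
state=s1 head=7 tape=_111212[2]2_   (s1,2)→(s3,1,R)
state=s3 head=8 tape=_1112121[2]_   (s3,2)→(s3,_,R)
state=s3 head=9 tape=_1112121_[_]
M halts after 17 transitions.

17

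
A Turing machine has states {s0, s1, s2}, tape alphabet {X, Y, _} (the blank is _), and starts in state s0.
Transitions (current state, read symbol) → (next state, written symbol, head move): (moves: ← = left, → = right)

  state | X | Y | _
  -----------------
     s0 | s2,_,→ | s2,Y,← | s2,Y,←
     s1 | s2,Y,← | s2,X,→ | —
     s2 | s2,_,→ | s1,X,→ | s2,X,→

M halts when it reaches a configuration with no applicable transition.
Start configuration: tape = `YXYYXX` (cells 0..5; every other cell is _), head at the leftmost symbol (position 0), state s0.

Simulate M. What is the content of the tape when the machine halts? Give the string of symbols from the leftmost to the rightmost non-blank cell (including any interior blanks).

X_XX__X

s0 | _[Y]XYYXX_   read Y → write Y, move ←, go to s2
s2 | [_]YXYYXX_   read _ → write X, move →, go to s2
s2 | X[Y]XYYXX_   read Y → write X, move →, go to s1
s1 | XX[X]YYXX_   read X → write Y, move ←, go to s2
s2 | X[X]YYYXX_   read X → write _, move →, go to s2
s2 | X_[Y]YYXX_   read Y → write X, move →, go to s1
s1 | X_X[Y]YXX_   read Y → write X, move →, go to s2
s2 | X_XX[Y]XX_   read Y → write X, move →, go to s1
s1 | X_XXX[X]X_   read X → write Y, move ←, go to s2
s2 | X_XX[X]YX_   read X → write _, move →, go to s2
s2 | X_XX_[Y]X_   read Y → write X, move →, go to s1
s1 | X_XX_X[X]_   read X → write Y, move ←, go to s2
s2 | X_XX_[X]Y_   read X → write _, move →, go to s2
s2 | X_XX__[Y]_   read Y → write X, move →, go to s1
s1 | X_XX__X[_]
The non-blank tape span at halt is X_XX__X.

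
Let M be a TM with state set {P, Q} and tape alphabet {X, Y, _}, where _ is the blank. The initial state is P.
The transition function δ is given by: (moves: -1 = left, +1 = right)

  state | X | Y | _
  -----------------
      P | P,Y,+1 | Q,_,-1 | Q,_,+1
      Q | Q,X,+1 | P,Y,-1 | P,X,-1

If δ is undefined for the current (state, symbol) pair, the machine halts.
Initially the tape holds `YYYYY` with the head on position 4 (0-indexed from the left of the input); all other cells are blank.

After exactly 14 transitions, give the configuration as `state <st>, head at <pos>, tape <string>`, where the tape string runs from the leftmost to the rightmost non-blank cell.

P | __YYYY[Y]   read Y → write _, move -1, go to Q
Q | __YYY[Y]_   read Y → write Y, move -1, go to P
P | __YY[Y]Y_   read Y → write _, move -1, go to Q
Q | __Y[Y]_Y_   read Y → write Y, move -1, go to P
P | __[Y]Y_Y_   read Y → write _, move -1, go to Q
Q | _[_]_Y_Y_   read _ → write X, move -1, go to P
P | [_]X_Y_Y_   read _ → write _, move +1, go to Q
Q | _[X]_Y_Y_   read X → write X, move +1, go to Q
Q | _X[_]Y_Y_   read _ → write X, move -1, go to P
P | _[X]XY_Y_   read X → write Y, move +1, go to P
P | _Y[X]Y_Y_   read X → write Y, move +1, go to P
P | _YY[Y]_Y_   read Y → write _, move -1, go to Q
Q | _Y[Y]__Y_   read Y → write Y, move -1, go to P
P | _[Y]Y__Y_   read Y → write _, move -1, go to Q
Q | [_]_Y__Y_
After 14 steps: state Q, head at -2, tape Y__Y.

state Q, head at -2, tape Y__Y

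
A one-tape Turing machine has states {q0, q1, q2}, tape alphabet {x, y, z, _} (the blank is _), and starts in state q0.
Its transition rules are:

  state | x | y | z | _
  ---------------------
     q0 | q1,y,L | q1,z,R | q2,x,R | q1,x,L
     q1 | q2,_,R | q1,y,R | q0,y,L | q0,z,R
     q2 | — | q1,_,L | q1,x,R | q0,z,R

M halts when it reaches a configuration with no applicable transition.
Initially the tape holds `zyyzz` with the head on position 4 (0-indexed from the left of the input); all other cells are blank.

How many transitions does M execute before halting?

24

q0 | zyyz[z]____   read z → write x, move R, go to q2
q2 | zyyzx[_]___   read _ → write z, move R, go to q0
q0 | zyyzxz[_]__   read _ → write x, move L, go to q1
q1 | zyyzx[z]x__   read z → write y, move L, go to q0
q0 | zyyz[x]yx__   read x → write y, move L, go to q1
q1 | zyy[z]yyx__   read z → write y, move L, go to q0
q0 | zy[y]yyyx__   read y → write z, move R, go to q1
q1 | zyz[y]yyx__   read y → write y, move R, go to q1
q1 | zyzy[y]yx__   read y → write y, move R, go to q1
q1 | zyzyy[y]x__   read y → write y, move R, go to q1
q1 | zyzyyy[x]__   read x → write _, move R, go to q2
q2 | zyzyyy_[_]_   read _ → write z, move R, go to q0
q0 | zyzyyy_z[_]   read _ → write x, move L, go to q1
q1 | zyzyyy_[z]x   read z → write y, move L, go to q0
q0 | zyzyyy[_]yx   read _ → write x, move L, go to q1
q1 | zyzyy[y]xyx   read y → write y, move R, go to q1
q1 | zyzyyy[x]yx   read x → write _, move R, go to q2
q2 | zyzyyy_[y]x   read y → write _, move L, go to q1
q1 | zyzyyy[_]_x   read _ → write z, move R, go to q0
q0 | zyzyyyz[_]x   read _ → write x, move L, go to q1
q1 | zyzyyy[z]xx   read z → write y, move L, go to q0
q0 | zyzyy[y]yxx   read y → write z, move R, go to q1
q1 | zyzyyz[y]xx   read y → write y, move R, go to q1
q1 | zyzyyzy[x]x   read x → write _, move R, go to q2
q2 | zyzyyzy_[x]
M halts after 24 transitions.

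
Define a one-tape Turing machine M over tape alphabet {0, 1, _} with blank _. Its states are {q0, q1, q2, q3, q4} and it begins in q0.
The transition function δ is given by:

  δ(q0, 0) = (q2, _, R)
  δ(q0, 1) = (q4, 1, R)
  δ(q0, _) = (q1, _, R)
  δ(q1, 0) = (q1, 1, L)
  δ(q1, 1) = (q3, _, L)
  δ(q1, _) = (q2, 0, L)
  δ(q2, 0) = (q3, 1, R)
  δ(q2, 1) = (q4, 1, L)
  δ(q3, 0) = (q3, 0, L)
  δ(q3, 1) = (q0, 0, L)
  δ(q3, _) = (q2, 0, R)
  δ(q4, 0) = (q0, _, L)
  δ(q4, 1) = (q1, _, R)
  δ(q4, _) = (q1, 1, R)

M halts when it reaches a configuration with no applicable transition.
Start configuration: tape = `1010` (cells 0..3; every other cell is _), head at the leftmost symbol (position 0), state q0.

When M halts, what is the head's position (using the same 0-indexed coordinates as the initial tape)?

q0 | [1]010   read 1 → write 1, move R, go to q4
q4 | 1[0]10   read 0 → write _, move L, go to q0
q0 | [1]_10   read 1 → write 1, move R, go to q4
q4 | 1[_]10   read _ → write 1, move R, go to q1
q1 | 11[1]0   read 1 → write _, move L, go to q3
q3 | 1[1]_0   read 1 → write 0, move L, go to q0
q0 | [1]0_0   read 1 → write 1, move R, go to q4
q4 | 1[0]_0   read 0 → write _, move L, go to q0
q0 | [1]__0   read 1 → write 1, move R, go to q4
q4 | 1[_]_0   read _ → write 1, move R, go to q1
q1 | 11[_]0   read _ → write 0, move L, go to q2
q2 | 1[1]00   read 1 → write 1, move L, go to q4
q4 | [1]100   read 1 → write _, move R, go to q1
q1 | _[1]00   read 1 → write _, move L, go to q3
q3 | [_]_00   read _ → write 0, move R, go to q2
q2 | 0[_]00
At halt the head is at cell 1.

1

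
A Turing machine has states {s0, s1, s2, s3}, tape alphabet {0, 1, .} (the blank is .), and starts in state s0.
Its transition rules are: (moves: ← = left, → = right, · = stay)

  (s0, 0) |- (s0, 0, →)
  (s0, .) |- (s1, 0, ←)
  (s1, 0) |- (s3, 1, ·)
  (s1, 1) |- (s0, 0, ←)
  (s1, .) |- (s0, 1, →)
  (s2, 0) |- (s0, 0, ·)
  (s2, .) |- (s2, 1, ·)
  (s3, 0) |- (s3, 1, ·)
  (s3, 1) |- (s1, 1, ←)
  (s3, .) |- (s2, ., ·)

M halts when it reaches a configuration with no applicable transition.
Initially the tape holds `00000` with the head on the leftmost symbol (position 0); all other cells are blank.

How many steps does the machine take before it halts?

17

state=s0 head=0 tape=.[0]0000.   (s0,0)→(s0,0,→)
state=s0 head=1 tape=.0[0]000.   (s0,0)→(s0,0,→)
state=s0 head=2 tape=.00[0]00.   (s0,0)→(s0,0,→)
state=s0 head=3 tape=.000[0]0.   (s0,0)→(s0,0,→)
state=s0 head=4 tape=.0000[0].   (s0,0)→(s0,0,→)
state=s0 head=5 tape=.00000[.]   (s0,.)→(s1,0,←)
state=s1 head=4 tape=.0000[0]0   (s1,0)→(s3,1,·)
state=s3 head=4 tape=.0000[1]0   (s3,1)→(s1,1,←)
state=s1 head=3 tape=.000[0]10   (s1,0)→(s3,1,·)
state=s3 head=3 tape=.000[1]10   (s3,1)→(s1,1,←)
state=s1 head=2 tape=.00[0]110   (s1,0)→(s3,1,·)
state=s3 head=2 tape=.00[1]110   (s3,1)→(s1,1,←)
state=s1 head=1 tape=.0[0]1110   (s1,0)→(s3,1,·)
state=s3 head=1 tape=.0[1]1110   (s3,1)→(s1,1,←)
state=s1 head=0 tape=.[0]11110   (s1,0)→(s3,1,·)
state=s3 head=0 tape=.[1]11110   (s3,1)→(s1,1,←)
state=s1 head=-1 tape=[.]111110   (s1,.)→(s0,1,→)
state=s0 head=0 tape=1[1]11110
M halts after 17 transitions.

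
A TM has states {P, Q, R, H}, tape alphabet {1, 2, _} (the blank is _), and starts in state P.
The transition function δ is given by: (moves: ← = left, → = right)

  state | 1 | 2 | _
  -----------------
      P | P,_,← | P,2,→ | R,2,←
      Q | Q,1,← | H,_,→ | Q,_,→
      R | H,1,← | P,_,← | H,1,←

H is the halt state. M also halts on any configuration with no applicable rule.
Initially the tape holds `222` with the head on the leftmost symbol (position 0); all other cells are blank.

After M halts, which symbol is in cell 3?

state=P head=0 tape=___[2]22_   (P,2)→(P,2,→)
state=P head=1 tape=___2[2]2_   (P,2)→(P,2,→)
state=P head=2 tape=___22[2]_   (P,2)→(P,2,→)
state=P head=3 tape=___222[_]   (P,_)→(R,2,←)
state=R head=2 tape=___22[2]2   (R,2)→(P,_,←)
state=P head=1 tape=___2[2]_2   (P,2)→(P,2,→)
state=P head=2 tape=___22[_]2   (P,_)→(R,2,←)
state=R head=1 tape=___2[2]22   (R,2)→(P,_,←)
state=P head=0 tape=___[2]_22   (P,2)→(P,2,→)
state=P head=1 tape=___2[_]22   (P,_)→(R,2,←)
state=R head=0 tape=___[2]222   (R,2)→(P,_,←)
state=P head=-1 tape=__[_]_222   (P,_)→(R,2,←)
state=R head=-2 tape=_[_]2_222   (R,_)→(H,1,←)
state=H head=-3 tape=[_]12_222
Cell 3 holds 2 when M halts.

2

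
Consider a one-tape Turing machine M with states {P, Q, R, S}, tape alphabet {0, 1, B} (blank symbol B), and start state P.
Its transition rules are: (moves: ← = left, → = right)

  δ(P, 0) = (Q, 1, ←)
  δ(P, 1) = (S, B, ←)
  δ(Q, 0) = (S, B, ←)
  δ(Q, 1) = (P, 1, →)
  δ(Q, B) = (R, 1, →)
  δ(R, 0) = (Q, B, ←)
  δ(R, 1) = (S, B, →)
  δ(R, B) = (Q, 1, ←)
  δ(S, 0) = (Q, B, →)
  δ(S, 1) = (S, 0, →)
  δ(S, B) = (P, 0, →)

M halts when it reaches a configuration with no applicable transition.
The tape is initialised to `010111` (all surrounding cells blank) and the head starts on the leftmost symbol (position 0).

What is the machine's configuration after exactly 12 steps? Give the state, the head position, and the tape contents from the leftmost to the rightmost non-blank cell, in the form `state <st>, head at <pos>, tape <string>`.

state R, head at 6, tape 1B0B0B1

state=P head=0 tape=B[0]10111B   (P,0)→(Q,1,←)
state=Q head=-1 tape=[B]110111B   (Q,B)→(R,1,→)
state=R head=0 tape=1[1]10111B   (R,1)→(S,B,→)
state=S head=1 tape=1B[1]0111B   (S,1)→(S,0,→)
state=S head=2 tape=1B0[0]111B   (S,0)→(Q,B,→)
state=Q head=3 tape=1B0B[1]11B   (Q,1)→(P,1,→)
state=P head=4 tape=1B0B1[1]1B   (P,1)→(S,B,←)
state=S head=3 tape=1B0B[1]B1B   (S,1)→(S,0,→)
state=S head=4 tape=1B0B0[B]1B   (S,B)→(P,0,→)
state=P head=5 tape=1B0B00[1]B   (P,1)→(S,B,←)
state=S head=4 tape=1B0B0[0]BB   (S,0)→(Q,B,→)
state=Q head=5 tape=1B0B0B[B]B   (Q,B)→(R,1,→)
state=R head=6 tape=1B0B0B1[B]
After 12 steps: state R, head at 6, tape 1B0B0B1.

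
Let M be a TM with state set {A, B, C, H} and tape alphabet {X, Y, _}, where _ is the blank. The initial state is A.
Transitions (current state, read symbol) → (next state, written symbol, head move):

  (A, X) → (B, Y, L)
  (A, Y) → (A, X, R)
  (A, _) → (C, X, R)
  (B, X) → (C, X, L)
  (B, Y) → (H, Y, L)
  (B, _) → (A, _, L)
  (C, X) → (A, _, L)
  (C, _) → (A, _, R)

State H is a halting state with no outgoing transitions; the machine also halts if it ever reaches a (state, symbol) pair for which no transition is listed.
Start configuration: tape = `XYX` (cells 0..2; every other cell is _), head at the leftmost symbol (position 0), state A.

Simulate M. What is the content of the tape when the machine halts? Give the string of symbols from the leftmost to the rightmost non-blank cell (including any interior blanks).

A | ____[X]YX   read X → write Y, move L, go to B
B | ___[_]YYX   read _ → write _, move L, go to A
A | __[_]_YYX   read _ → write X, move R, go to C
C | __X[_]YYX   read _ → write _, move R, go to A
A | __X_[Y]YX   read Y → write X, move R, go to A
A | __X_X[Y]X   read Y → write X, move R, go to A
A | __X_XX[X]   read X → write Y, move L, go to B
B | __X_X[X]Y   read X → write X, move L, go to C
C | __X_[X]XY   read X → write _, move L, go to A
A | __X[_]_XY   read _ → write X, move R, go to C
C | __XX[_]XY   read _ → write _, move R, go to A
A | __XX_[X]Y   read X → write Y, move L, go to B
B | __XX[_]YY   read _ → write _, move L, go to A
A | __X[X]_YY   read X → write Y, move L, go to B
B | __[X]Y_YY   read X → write X, move L, go to C
C | _[_]XY_YY   read _ → write _, move R, go to A
A | __[X]Y_YY   read X → write Y, move L, go to B
B | _[_]YY_YY   read _ → write _, move L, go to A
A | [_]_YY_YY   read _ → write X, move R, go to C
C | X[_]YY_YY   read _ → write _, move R, go to A
A | X_[Y]Y_YY   read Y → write X, move R, go to A
A | X_X[Y]_YY   read Y → write X, move R, go to A
A | X_XX[_]YY   read _ → write X, move R, go to C
C | X_XXX[Y]Y
The non-blank tape span at halt is X_XXXYY.

X_XXXYY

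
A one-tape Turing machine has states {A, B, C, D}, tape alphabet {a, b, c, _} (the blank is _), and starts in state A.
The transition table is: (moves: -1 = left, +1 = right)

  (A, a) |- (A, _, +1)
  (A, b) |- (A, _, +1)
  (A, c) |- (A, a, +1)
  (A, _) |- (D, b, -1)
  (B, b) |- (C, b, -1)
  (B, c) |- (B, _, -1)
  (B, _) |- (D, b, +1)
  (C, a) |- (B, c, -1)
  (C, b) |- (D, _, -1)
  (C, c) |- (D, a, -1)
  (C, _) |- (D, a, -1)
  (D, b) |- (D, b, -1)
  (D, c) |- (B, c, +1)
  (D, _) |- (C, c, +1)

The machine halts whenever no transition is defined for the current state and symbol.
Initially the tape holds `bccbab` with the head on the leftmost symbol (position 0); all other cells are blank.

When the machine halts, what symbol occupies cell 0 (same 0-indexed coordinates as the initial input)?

state=A head=0 tape=[b]ccbab___   (A,b)→(A,_,+1)
state=A head=1 tape=_[c]cbab___   (A,c)→(A,a,+1)
state=A head=2 tape=_a[c]bab___   (A,c)→(A,a,+1)
state=A head=3 tape=_aa[b]ab___   (A,b)→(A,_,+1)
state=A head=4 tape=_aa_[a]b___   (A,a)→(A,_,+1)
state=A head=5 tape=_aa__[b]___   (A,b)→(A,_,+1)
state=A head=6 tape=_aa___[_]__   (A,_)→(D,b,-1)
state=D head=5 tape=_aa__[_]b__   (D,_)→(C,c,+1)
state=C head=6 tape=_aa__c[b]__   (C,b)→(D,_,-1)
state=D head=5 tape=_aa__[c]___   (D,c)→(B,c,+1)
state=B head=6 tape=_aa__c[_]__   (B,_)→(D,b,+1)
state=D head=7 tape=_aa__cb[_]_   (D,_)→(C,c,+1)
state=C head=8 tape=_aa__cbc[_]   (C,_)→(D,a,-1)
state=D head=7 tape=_aa__cb[c]a   (D,c)→(B,c,+1)
state=B head=8 tape=_aa__cbc[a]
Cell 0 holds _ when M halts.

_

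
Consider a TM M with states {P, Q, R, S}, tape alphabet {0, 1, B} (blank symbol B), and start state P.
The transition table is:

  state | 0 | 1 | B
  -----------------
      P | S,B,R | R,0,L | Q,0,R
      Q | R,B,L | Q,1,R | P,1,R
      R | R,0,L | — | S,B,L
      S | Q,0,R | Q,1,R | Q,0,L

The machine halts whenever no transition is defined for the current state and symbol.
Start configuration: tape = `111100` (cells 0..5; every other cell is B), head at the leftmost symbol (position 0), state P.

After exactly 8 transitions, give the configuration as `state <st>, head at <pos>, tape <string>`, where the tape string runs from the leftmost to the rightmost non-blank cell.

state=P head=0 tape=BBB[1]11100   (P,1)→(R,0,L)
state=R head=-1 tape=BB[B]011100   (R,B)→(S,B,L)
state=S head=-2 tape=B[B]B011100   (S,B)→(Q,0,L)
state=Q head=-3 tape=[B]0B011100   (Q,B)→(P,1,R)
state=P head=-2 tape=1[0]B011100   (P,0)→(S,B,R)
state=S head=-1 tape=1B[B]011100   (S,B)→(Q,0,L)
state=Q head=-2 tape=1[B]0011100   (Q,B)→(P,1,R)
state=P head=-1 tape=11[0]011100   (P,0)→(S,B,R)
state=S head=0 tape=11B[0]11100
After 8 steps: state S, head at 0, tape 11B011100.

state S, head at 0, tape 11B011100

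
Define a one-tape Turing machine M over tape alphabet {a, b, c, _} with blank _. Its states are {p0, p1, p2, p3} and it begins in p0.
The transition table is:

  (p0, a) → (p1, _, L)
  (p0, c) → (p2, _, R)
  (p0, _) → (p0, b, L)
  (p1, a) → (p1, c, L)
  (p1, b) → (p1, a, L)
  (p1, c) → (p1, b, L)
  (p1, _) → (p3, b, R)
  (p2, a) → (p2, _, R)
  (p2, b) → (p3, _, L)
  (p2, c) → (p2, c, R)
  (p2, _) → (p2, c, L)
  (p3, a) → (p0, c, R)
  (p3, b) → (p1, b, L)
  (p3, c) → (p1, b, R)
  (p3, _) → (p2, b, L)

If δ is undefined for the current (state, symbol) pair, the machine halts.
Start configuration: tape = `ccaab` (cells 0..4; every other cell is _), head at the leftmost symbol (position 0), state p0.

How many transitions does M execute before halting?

state=p0 head=0 tape=_[c]caab   (p0,c)→(p2,_,R)
state=p2 head=1 tape=__[c]aab   (p2,c)→(p2,c,R)
state=p2 head=2 tape=__c[a]ab   (p2,a)→(p2,_,R)
state=p2 head=3 tape=__c_[a]b   (p2,a)→(p2,_,R)
state=p2 head=4 tape=__c__[b]   (p2,b)→(p3,_,L)
state=p3 head=3 tape=__c_[_]_   (p3,_)→(p2,b,L)
state=p2 head=2 tape=__c[_]b_   (p2,_)→(p2,c,L)
state=p2 head=1 tape=__[c]cb_   (p2,c)→(p2,c,R)
state=p2 head=2 tape=__c[c]b_   (p2,c)→(p2,c,R)
state=p2 head=3 tape=__cc[b]_   (p2,b)→(p3,_,L)
state=p3 head=2 tape=__c[c]__   (p3,c)→(p1,b,R)
state=p1 head=3 tape=__cb[_]_   (p1,_)→(p3,b,R)
state=p3 head=4 tape=__cbb[_]   (p3,_)→(p2,b,L)
state=p2 head=3 tape=__cb[b]b   (p2,b)→(p3,_,L)
state=p3 head=2 tape=__c[b]_b   (p3,b)→(p1,b,L)
state=p1 head=1 tape=__[c]b_b   (p1,c)→(p1,b,L)
state=p1 head=0 tape=_[_]bb_b   (p1,_)→(p3,b,R)
state=p3 head=1 tape=_b[b]b_b   (p3,b)→(p1,b,L)
state=p1 head=0 tape=_[b]bb_b   (p1,b)→(p1,a,L)
state=p1 head=-1 tape=[_]abb_b   (p1,_)→(p3,b,R)
state=p3 head=0 tape=b[a]bb_b   (p3,a)→(p0,c,R)
state=p0 head=1 tape=bc[b]b_b
M halts after 21 transitions.

21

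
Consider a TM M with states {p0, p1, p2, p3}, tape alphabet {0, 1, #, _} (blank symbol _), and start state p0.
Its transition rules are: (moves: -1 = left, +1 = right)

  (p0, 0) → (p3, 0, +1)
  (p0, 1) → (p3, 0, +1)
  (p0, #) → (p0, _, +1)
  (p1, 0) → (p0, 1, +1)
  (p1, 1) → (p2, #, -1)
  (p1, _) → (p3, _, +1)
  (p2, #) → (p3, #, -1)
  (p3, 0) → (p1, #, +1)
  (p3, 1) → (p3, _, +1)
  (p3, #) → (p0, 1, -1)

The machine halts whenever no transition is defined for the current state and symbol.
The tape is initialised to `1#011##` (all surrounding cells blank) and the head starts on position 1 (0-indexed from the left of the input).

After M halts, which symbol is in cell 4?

_

state=p0 head=1 tape=1[#]011##   (p0,#)→(p0,_,+1)
state=p0 head=2 tape=1_[0]11##   (p0,0)→(p3,0,+1)
state=p3 head=3 tape=1_0[1]1##   (p3,1)→(p3,_,+1)
state=p3 head=4 tape=1_0_[1]##   (p3,1)→(p3,_,+1)
state=p3 head=5 tape=1_0__[#]#   (p3,#)→(p0,1,-1)
state=p0 head=4 tape=1_0_[_]1#
Cell 4 holds _ when M halts.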